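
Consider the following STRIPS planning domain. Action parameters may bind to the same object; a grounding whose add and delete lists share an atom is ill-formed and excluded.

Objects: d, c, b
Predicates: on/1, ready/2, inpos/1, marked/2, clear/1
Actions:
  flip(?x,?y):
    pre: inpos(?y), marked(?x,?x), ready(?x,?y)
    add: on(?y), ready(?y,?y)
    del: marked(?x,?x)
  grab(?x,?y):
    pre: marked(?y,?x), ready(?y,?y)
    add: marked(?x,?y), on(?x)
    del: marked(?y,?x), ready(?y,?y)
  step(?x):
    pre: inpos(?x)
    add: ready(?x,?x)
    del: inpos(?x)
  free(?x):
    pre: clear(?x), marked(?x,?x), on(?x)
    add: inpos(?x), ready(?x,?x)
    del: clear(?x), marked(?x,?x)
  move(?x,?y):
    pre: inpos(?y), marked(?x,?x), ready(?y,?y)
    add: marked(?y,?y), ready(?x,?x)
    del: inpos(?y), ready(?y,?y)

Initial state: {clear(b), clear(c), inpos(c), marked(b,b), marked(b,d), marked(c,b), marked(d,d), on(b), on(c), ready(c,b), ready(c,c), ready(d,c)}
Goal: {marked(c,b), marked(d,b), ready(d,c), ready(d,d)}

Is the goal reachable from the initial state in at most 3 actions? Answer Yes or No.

Yes

1. free(b)  →  {clear(c), inpos(b), inpos(c), marked(b,d), marked(c,b), marked(d,d), on(b), on(c), ready(b,b), ready(c,b), ready(c,c), ready(d,c)}
2. grab(d,b)  →  {clear(c), inpos(b), inpos(c), marked(c,b), marked(d,b), marked(d,d), on(b), on(c), on(d), ready(c,b), ready(c,c), ready(d,c)}
3. move(d,c)  →  {clear(c), inpos(b), marked(c,b), marked(c,c), marked(d,b), marked(d,d), on(b), on(c), on(d), ready(c,b), ready(d,c), ready(d,d)}
optimal plan length = 3; 3 ≤ 3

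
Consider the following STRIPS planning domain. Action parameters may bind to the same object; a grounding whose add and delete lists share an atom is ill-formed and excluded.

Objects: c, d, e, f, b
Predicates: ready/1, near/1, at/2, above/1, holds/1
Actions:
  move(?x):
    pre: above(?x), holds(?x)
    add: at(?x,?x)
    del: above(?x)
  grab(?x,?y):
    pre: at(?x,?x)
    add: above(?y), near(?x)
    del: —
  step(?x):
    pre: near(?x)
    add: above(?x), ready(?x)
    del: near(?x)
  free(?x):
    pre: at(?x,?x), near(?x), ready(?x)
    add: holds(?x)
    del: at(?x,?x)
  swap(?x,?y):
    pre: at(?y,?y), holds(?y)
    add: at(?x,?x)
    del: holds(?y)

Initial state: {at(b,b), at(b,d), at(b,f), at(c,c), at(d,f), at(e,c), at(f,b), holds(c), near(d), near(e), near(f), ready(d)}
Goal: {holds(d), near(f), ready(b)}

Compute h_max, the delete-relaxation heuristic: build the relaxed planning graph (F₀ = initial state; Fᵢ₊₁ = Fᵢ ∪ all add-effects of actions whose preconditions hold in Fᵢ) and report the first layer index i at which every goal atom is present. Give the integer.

F0 = init (12 atoms)
F1 = F0 ∪ {above(b), above(c), above(d), above(e), above(f), at(d,d), at(e,e), at(f,f), near(b), near(c), ready(e), ready(f)}  (24 atoms)
F2 = F1 ∪ {holds(d), holds(e), holds(f), ready(b), ready(c)}  (29 atoms)
goal ⊆ F2  ⇒  h_max = 2

2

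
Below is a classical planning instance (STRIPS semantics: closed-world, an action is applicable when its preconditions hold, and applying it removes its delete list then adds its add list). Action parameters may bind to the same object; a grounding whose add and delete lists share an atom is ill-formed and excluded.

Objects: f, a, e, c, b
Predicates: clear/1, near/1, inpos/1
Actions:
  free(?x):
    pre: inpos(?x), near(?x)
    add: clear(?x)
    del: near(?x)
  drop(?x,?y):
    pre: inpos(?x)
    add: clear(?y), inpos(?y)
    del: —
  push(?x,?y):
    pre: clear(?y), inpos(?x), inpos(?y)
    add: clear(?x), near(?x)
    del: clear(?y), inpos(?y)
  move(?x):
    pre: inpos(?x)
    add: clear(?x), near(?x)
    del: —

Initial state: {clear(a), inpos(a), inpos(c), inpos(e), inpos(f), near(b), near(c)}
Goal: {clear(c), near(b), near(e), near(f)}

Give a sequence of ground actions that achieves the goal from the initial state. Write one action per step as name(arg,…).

free(c); push(f,a); push(e,f)

1. free(c)  →  {clear(a), clear(c), inpos(a), inpos(c), inpos(e), inpos(f), near(b)}
2. push(f,a)  →  {clear(c), clear(f), inpos(c), inpos(e), inpos(f), near(b), near(f)}
3. push(e,f)  →  {clear(c), clear(e), inpos(c), inpos(e), near(b), near(e), near(f)}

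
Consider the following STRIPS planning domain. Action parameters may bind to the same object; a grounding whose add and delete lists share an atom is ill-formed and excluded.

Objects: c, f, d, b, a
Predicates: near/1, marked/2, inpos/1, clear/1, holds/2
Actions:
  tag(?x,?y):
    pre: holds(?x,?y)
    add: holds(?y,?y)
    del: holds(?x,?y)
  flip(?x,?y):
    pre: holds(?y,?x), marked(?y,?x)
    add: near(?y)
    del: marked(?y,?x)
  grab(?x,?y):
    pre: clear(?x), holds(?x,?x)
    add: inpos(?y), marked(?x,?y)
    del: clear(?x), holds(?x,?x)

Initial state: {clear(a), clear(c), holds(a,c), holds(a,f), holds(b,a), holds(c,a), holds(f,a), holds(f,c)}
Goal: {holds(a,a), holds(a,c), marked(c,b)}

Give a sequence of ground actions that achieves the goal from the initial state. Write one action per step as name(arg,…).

tag(c,a); tag(f,c); grab(c,b)

1. tag(c,a)  →  {clear(a), clear(c), holds(a,a), holds(a,c), holds(a,f), holds(b,a), holds(f,a), holds(f,c)}
2. tag(f,c)  →  {clear(a), clear(c), holds(a,a), holds(a,c), holds(a,f), holds(b,a), holds(c,c), holds(f,a)}
3. grab(c,b)  →  {clear(a), holds(a,a), holds(a,c), holds(a,f), holds(b,a), holds(f,a), inpos(b), marked(c,b)}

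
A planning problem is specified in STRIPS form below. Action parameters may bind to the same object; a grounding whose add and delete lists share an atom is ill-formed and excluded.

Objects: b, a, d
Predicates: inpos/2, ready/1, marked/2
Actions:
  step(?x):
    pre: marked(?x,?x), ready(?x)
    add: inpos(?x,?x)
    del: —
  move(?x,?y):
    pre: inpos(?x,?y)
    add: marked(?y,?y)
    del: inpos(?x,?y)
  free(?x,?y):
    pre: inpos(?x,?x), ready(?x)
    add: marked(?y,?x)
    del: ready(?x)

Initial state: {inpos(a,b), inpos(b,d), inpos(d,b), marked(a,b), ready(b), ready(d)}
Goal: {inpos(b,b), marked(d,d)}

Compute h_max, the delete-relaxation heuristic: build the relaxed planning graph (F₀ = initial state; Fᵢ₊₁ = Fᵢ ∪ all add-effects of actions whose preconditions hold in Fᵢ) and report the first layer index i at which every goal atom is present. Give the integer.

2

F0 = init (6 atoms)
F1 = F0 ∪ {marked(b,b), marked(d,d)}  (8 atoms)
F2 = F1 ∪ {inpos(b,b), inpos(d,d)}  (10 atoms)
goal ⊆ F2  ⇒  h_max = 2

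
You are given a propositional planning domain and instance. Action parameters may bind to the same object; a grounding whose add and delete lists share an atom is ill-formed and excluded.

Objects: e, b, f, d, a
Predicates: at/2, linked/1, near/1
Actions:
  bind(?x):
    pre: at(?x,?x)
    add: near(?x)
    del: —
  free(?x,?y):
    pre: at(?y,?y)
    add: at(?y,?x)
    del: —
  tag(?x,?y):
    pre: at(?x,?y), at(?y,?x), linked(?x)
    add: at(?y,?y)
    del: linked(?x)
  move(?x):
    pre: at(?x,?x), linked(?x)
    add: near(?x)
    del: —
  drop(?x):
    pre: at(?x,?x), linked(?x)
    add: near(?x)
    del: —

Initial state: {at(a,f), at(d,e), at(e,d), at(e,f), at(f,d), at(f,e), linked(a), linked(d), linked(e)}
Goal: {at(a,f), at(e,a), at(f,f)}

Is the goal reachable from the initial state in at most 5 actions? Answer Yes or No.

1. tag(e,f)  →  {at(a,f), at(d,e), at(e,d), at(e,f), at(f,d), at(f,e), at(f,f), linked(a), linked(d)}
2. tag(d,e)  →  {at(a,f), at(d,e), at(e,d), at(e,e), at(e,f), at(f,d), at(f,e), at(f,f), linked(a)}
3. free(a,e)  →  {at(a,f), at(d,e), at(e,a), at(e,d), at(e,e), at(e,f), at(f,d), at(f,e), at(f,f), linked(a)}
optimal plan length = 3; 3 ≤ 5

Yes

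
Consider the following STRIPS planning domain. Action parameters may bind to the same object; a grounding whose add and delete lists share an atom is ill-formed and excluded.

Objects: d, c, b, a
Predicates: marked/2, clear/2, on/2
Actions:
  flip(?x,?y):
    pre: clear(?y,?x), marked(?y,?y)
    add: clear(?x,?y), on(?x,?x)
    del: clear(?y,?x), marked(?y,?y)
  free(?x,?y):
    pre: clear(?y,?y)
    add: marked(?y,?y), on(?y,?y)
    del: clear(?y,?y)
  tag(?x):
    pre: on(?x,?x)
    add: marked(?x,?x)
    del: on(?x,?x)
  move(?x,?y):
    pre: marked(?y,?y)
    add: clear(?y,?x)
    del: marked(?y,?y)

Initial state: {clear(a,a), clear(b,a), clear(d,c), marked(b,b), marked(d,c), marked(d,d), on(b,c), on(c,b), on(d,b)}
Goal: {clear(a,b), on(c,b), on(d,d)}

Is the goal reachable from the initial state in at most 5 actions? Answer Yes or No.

1. flip(a,b)  →  {clear(a,a), clear(a,b), clear(d,c), marked(d,c), marked(d,d), on(a,a), on(b,c), on(c,b), on(d,b)}
2. move(d,d)  →  {clear(a,a), clear(a,b), clear(d,c), clear(d,d), marked(d,c), on(a,a), on(b,c), on(c,b), on(d,b)}
3. free(d,d)  →  {clear(a,a), clear(a,b), clear(d,c), marked(d,c), marked(d,d), on(a,a), on(b,c), on(c,b), on(d,b), on(d,d)}
optimal plan length = 3; 3 ≤ 5

Yes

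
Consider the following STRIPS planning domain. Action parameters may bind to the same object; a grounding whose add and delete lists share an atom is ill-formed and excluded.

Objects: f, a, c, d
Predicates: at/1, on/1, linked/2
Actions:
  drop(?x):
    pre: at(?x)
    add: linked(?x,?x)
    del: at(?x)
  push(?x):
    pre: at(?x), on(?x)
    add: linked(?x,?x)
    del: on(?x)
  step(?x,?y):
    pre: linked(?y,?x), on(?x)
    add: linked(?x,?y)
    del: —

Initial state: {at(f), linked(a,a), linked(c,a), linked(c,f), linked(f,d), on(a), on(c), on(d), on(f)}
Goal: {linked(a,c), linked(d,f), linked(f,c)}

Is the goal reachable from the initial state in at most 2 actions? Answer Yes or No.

No

1. step(f,c)  →  {at(f), linked(a,a), linked(c,a), linked(c,f), linked(f,c), linked(f,d), on(a), on(c), on(d), on(f)}
2. step(a,c)  →  {at(f), linked(a,a), linked(a,c), linked(c,a), linked(c,f), linked(f,c), linked(f,d), on(a), on(c), on(d), on(f)}
3. step(d,f)  →  {at(f), linked(a,a), linked(a,c), linked(c,a), linked(c,f), linked(d,f), linked(f,c), linked(f,d), on(a), on(c), on(d), on(f)}
optimal plan length = 3; 3 > 2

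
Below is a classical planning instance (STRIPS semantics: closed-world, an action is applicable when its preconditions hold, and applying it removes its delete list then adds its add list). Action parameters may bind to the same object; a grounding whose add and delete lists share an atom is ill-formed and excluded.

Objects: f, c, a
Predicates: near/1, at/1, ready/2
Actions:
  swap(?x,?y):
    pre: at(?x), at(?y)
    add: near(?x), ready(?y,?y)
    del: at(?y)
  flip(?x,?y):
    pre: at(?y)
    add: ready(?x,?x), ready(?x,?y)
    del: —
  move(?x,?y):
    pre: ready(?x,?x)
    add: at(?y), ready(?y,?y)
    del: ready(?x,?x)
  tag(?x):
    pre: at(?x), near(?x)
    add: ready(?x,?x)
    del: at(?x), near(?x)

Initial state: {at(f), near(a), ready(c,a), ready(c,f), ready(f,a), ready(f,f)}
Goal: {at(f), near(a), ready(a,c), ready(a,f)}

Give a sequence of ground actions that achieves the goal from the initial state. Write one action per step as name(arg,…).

1. flip(a,f)  →  {at(f), near(a), ready(a,a), ready(a,f), ready(c,a), ready(c,f), ready(f,a), ready(f,f)}
2. move(f,c)  →  {at(c), at(f), near(a), ready(a,a), ready(a,f), ready(c,a), ready(c,c), ready(c,f), ready(f,a)}
3. flip(a,c)  →  {at(c), at(f), near(a), ready(a,a), ready(a,c), ready(a,f), ready(c,a), ready(c,c), ready(c,f), ready(f,a)}

flip(a,f); move(f,c); flip(a,c)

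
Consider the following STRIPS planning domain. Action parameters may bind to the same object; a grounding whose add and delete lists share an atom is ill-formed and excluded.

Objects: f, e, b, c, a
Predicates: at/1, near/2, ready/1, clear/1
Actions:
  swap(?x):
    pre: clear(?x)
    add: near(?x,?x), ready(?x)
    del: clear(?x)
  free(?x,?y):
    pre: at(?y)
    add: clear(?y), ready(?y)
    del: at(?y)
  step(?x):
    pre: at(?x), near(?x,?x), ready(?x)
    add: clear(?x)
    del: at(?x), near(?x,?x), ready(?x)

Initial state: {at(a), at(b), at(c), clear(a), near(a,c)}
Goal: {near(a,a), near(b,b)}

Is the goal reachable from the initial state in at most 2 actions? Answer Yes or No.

No

1. swap(a)  →  {at(a), at(b), at(c), near(a,a), near(a,c), ready(a)}
2. free(f,b)  →  {at(a), at(c), clear(b), near(a,a), near(a,c), ready(a), ready(b)}
3. swap(b)  →  {at(a), at(c), near(a,a), near(a,c), near(b,b), ready(a), ready(b)}
optimal plan length = 3; 3 > 2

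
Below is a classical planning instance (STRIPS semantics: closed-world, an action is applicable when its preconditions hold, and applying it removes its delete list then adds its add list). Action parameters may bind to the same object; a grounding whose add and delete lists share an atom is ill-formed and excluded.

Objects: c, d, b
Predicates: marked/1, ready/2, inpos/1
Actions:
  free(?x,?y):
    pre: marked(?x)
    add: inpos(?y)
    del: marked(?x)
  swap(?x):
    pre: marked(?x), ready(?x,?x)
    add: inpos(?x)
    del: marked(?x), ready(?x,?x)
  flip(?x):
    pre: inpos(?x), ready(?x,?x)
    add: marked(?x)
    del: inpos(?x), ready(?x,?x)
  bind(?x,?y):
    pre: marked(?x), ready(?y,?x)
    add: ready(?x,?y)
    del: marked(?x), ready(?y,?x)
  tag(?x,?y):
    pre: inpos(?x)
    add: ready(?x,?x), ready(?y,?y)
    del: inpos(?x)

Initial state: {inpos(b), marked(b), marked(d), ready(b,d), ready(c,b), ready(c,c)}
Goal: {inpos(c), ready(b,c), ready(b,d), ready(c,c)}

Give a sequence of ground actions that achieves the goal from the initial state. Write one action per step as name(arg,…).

free(d,c); bind(b,c)

1. free(d,c)  →  {inpos(b), inpos(c), marked(b), ready(b,d), ready(c,b), ready(c,c)}
2. bind(b,c)  →  {inpos(b), inpos(c), ready(b,c), ready(b,d), ready(c,c)}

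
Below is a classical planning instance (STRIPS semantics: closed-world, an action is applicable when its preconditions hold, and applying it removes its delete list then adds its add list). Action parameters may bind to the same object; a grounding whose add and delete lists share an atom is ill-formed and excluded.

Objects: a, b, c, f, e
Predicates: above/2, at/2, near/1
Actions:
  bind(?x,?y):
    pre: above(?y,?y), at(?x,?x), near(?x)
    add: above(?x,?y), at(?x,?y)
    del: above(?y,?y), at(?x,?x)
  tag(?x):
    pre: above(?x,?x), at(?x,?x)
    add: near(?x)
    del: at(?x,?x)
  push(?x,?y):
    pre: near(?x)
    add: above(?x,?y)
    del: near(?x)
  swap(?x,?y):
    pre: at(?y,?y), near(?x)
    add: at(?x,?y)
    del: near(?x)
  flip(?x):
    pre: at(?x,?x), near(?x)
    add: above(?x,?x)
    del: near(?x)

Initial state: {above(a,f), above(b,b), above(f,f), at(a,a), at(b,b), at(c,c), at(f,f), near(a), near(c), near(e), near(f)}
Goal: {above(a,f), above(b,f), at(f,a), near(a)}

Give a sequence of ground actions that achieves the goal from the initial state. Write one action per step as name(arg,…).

1. tag(b)  →  {above(a,f), above(b,b), above(f,f), at(a,a), at(c,c), at(f,f), near(a), near(b), near(c), near(e), near(f)}
2. push(b,f)  →  {above(a,f), above(b,b), above(b,f), above(f,f), at(a,a), at(c,c), at(f,f), near(a), near(c), near(e), near(f)}
3. swap(f,a)  →  {above(a,f), above(b,b), above(b,f), above(f,f), at(a,a), at(c,c), at(f,a), at(f,f), near(a), near(c), near(e)}

tag(b); push(b,f); swap(f,a)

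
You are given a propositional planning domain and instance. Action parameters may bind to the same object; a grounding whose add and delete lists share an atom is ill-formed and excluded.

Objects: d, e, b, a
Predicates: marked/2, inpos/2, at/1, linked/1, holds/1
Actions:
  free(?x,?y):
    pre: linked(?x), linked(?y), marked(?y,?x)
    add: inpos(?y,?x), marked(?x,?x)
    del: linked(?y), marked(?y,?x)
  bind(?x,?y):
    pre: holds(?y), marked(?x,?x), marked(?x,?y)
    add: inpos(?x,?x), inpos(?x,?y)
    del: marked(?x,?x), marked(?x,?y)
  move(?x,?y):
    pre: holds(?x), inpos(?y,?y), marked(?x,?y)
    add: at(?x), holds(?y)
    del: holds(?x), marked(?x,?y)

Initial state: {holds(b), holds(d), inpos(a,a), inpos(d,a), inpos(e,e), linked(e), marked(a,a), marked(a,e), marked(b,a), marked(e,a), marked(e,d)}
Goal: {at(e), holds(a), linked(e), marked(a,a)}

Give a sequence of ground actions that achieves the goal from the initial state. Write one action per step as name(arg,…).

1. move(b,a)  →  {at(b), holds(a), holds(d), inpos(a,a), inpos(d,a), inpos(e,e), linked(e), marked(a,a), marked(a,e), marked(e,a), marked(e,d)}
2. move(a,e)  →  {at(a), at(b), holds(d), holds(e), inpos(a,a), inpos(d,a), inpos(e,e), linked(e), marked(a,a), marked(e,a), marked(e,d)}
3. move(e,a)  →  {at(a), at(b), at(e), holds(a), holds(d), inpos(a,a), inpos(d,a), inpos(e,e), linked(e), marked(a,a), marked(e,d)}

move(b,a); move(a,e); move(e,a)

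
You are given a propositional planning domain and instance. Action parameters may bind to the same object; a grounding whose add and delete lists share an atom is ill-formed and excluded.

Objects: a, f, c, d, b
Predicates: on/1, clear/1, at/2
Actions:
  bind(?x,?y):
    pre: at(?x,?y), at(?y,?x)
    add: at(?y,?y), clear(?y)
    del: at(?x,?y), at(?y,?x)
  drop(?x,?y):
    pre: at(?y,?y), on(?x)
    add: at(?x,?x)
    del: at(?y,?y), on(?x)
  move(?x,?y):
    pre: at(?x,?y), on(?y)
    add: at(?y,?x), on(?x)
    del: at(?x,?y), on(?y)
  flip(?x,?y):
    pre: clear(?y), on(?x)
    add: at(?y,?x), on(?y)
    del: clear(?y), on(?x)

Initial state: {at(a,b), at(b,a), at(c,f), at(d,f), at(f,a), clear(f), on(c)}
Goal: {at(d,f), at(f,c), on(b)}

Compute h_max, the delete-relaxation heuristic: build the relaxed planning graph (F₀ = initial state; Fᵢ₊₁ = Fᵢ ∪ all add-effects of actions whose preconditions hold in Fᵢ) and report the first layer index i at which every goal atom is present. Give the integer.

F0 = init (7 atoms)
F1 = F0 ∪ {at(a,a), at(b,b), at(f,c), clear(a), clear(b), on(f)}  (13 atoms)
F2 = F1 ∪ {at(a,c), at(a,f), at(b,c), at(b,f), at(c,c), at(f,d), at(f,f), clear(c), on(a), on(b), on(d)}  (24 atoms)
goal ⊆ F2  ⇒  h_max = 2

2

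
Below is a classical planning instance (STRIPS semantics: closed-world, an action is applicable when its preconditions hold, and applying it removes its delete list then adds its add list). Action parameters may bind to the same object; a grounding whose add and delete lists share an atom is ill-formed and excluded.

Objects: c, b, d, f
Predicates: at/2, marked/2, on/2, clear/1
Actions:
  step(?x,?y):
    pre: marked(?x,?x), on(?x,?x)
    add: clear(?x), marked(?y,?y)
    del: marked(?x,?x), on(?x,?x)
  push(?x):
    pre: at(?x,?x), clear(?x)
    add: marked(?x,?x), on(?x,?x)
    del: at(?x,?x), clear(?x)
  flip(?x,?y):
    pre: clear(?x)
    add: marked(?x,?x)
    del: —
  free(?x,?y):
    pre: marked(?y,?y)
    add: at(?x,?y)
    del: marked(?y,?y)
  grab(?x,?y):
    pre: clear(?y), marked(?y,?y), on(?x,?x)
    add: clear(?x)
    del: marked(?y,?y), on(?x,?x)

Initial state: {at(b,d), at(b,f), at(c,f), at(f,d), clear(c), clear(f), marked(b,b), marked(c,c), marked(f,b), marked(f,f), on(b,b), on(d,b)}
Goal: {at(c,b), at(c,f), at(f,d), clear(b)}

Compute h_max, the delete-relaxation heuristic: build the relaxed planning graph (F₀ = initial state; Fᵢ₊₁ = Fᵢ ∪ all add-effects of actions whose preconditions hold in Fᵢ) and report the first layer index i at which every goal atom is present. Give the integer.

F0 = init (12 atoms)
F1 = F0 ∪ {at(b,b), at(b,c), at(c,b), at(c,c), at(d,b), at(d,c), at(d,f), at(f,b), at(f,c), at(f,f), clear(b), marked(d,d)}  (24 atoms)
goal ⊆ F1  ⇒  h_max = 1

1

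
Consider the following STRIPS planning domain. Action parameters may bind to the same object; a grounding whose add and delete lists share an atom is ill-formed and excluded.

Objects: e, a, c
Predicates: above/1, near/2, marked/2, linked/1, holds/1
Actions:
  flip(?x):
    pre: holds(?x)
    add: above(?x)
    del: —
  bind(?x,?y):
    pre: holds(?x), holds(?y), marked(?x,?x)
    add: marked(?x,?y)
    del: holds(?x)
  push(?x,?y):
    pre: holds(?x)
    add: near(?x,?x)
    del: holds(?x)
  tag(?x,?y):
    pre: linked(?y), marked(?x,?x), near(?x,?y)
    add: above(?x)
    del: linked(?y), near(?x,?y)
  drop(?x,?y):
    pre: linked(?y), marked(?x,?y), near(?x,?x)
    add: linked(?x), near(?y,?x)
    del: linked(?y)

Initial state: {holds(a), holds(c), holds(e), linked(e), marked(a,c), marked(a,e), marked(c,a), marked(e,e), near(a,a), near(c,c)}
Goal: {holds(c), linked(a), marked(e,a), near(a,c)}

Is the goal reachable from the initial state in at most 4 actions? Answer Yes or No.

1. bind(e,a)  →  {holds(a), holds(c), linked(e), marked(a,c), marked(a,e), marked(c,a), marked(e,a), marked(e,e), near(a,a), near(c,c)}
2. drop(a,e)  →  {holds(a), holds(c), linked(a), marked(a,c), marked(a,e), marked(c,a), marked(e,a), marked(e,e), near(a,a), near(c,c), near(e,a)}
3. drop(c,a)  →  {holds(a), holds(c), linked(c), marked(a,c), marked(a,e), marked(c,a), marked(e,a), marked(e,e), near(a,a), near(a,c), near(c,c), near(e,a)}
4. drop(a,c)  →  {holds(a), holds(c), linked(a), marked(a,c), marked(a,e), marked(c,a), marked(e,a), marked(e,e), near(a,a), near(a,c), near(c,a), near(c,c), near(e,a)}
optimal plan length = 4; 4 ≤ 4

Yes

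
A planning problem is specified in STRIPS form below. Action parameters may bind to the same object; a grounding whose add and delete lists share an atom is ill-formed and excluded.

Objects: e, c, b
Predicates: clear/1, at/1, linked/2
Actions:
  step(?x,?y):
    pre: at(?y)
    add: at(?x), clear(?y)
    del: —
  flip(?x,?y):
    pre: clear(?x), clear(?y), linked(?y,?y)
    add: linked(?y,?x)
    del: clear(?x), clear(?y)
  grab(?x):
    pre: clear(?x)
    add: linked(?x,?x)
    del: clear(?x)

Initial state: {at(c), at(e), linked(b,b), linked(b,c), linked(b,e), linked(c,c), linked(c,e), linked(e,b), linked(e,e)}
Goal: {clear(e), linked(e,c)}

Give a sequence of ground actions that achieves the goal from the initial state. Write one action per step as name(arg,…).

1. step(e,e)  →  {at(c), at(e), clear(e), linked(b,b), linked(b,c), linked(b,e), linked(c,c), linked(c,e), linked(e,b), linked(e,e)}
2. step(e,c)  →  {at(c), at(e), clear(c), clear(e), linked(b,b), linked(b,c), linked(b,e), linked(c,c), linked(c,e), linked(e,b), linked(e,e)}
3. flip(c,e)  →  {at(c), at(e), linked(b,b), linked(b,c), linked(b,e), linked(c,c), linked(c,e), linked(e,b), linked(e,c), linked(e,e)}
4. step(e,e)  →  {at(c), at(e), clear(e), linked(b,b), linked(b,c), linked(b,e), linked(c,c), linked(c,e), linked(e,b), linked(e,c), linked(e,e)}

step(e,e); step(e,c); flip(c,e); step(e,e)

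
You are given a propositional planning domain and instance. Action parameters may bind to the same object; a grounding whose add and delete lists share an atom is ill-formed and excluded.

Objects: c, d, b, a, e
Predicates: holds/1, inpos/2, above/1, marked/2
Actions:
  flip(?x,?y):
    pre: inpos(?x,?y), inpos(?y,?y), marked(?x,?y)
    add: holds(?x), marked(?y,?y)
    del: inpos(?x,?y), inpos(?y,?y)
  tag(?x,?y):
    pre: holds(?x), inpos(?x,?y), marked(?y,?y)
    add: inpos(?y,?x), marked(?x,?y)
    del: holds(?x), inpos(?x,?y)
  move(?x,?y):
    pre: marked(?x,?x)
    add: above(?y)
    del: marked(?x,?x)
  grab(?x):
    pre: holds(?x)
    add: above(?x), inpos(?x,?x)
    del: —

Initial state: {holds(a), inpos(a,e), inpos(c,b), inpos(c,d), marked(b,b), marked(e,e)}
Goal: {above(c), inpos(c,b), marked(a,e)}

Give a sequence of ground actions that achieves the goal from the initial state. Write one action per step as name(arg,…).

1. tag(a,e)  →  {inpos(c,b), inpos(c,d), inpos(e,a), marked(a,e), marked(b,b), marked(e,e)}
2. move(b,c)  →  {above(c), inpos(c,b), inpos(c,d), inpos(e,a), marked(a,e), marked(e,e)}

tag(a,e); move(b,c)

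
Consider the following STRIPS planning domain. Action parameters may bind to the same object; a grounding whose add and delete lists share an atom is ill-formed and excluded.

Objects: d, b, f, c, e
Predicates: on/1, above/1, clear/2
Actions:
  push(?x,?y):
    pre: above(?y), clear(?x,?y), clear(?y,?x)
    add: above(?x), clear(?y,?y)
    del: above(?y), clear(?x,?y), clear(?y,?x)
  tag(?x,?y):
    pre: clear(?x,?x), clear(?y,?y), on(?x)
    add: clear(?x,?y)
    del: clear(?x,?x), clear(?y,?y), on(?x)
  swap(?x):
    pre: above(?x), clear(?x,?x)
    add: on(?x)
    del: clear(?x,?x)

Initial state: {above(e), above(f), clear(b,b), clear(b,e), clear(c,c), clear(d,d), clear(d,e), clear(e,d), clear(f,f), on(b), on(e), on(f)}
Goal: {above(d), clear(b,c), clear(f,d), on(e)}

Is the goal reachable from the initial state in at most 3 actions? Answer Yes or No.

1. push(d,e)  →  {above(d), above(f), clear(b,b), clear(b,e), clear(c,c), clear(d,d), clear(e,e), clear(f,f), on(b), on(e), on(f)}
2. tag(b,c)  →  {above(d), above(f), clear(b,c), clear(b,e), clear(d,d), clear(e,e), clear(f,f), on(e), on(f)}
3. tag(f,d)  →  {above(d), above(f), clear(b,c), clear(b,e), clear(e,e), clear(f,d), on(e)}
optimal plan length = 3; 3 ≤ 3

Yes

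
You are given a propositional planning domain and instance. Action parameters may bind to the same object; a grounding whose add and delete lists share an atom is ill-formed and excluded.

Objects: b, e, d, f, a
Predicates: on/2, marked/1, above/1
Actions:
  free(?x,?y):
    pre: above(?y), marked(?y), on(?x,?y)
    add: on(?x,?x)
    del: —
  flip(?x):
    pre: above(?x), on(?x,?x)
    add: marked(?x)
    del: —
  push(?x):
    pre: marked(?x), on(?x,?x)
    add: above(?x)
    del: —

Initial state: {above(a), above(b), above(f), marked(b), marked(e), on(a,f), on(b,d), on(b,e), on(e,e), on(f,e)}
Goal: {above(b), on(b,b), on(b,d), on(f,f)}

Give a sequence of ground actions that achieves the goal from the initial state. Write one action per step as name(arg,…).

push(e); free(b,e); free(f,e)

1. push(e)  →  {above(a), above(b), above(e), above(f), marked(b), marked(e), on(a,f), on(b,d), on(b,e), on(e,e), on(f,e)}
2. free(b,e)  →  {above(a), above(b), above(e), above(f), marked(b), marked(e), on(a,f), on(b,b), on(b,d), on(b,e), on(e,e), on(f,e)}
3. free(f,e)  →  {above(a), above(b), above(e), above(f), marked(b), marked(e), on(a,f), on(b,b), on(b,d), on(b,e), on(e,e), on(f,e), on(f,f)}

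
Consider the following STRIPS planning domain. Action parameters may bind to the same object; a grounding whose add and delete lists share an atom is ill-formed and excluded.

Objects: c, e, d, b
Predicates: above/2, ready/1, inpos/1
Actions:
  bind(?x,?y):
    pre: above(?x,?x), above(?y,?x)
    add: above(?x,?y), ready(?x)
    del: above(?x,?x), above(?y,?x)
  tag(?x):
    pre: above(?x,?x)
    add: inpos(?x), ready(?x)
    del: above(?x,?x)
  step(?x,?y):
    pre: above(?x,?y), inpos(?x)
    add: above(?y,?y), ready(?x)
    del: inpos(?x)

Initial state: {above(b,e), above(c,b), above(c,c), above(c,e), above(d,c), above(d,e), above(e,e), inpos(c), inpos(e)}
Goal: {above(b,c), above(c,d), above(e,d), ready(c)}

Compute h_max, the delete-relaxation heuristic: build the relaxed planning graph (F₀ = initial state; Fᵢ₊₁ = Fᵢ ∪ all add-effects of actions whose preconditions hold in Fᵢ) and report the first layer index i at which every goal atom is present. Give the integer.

2

F0 = init (9 atoms)
F1 = F0 ∪ {above(b,b), above(c,d), above(e,b), above(e,c), above(e,d), ready(c), ready(e)}  (16 atoms)
F2 = F1 ∪ {above(b,c), above(d,d), inpos(b), ready(b)}  (20 atoms)
goal ⊆ F2  ⇒  h_max = 2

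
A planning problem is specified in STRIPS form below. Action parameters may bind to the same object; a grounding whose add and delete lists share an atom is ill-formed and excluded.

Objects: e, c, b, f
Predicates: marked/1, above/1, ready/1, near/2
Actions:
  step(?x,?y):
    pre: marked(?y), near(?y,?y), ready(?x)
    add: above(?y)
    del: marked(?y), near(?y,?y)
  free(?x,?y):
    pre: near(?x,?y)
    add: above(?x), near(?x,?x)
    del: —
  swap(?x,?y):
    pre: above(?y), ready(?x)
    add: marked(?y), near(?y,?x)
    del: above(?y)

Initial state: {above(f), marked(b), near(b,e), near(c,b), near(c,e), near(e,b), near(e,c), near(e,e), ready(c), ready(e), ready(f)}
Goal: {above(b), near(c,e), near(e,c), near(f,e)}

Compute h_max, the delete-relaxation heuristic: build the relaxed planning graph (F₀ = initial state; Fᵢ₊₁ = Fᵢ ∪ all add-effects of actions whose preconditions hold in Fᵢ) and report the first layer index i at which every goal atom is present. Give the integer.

F0 = init (11 atoms)
F1 = F0 ∪ {above(b), above(c), above(e), marked(f), near(b,b), near(c,c), near(f,c), near(f,e), near(f,f)}  (20 atoms)
goal ⊆ F1  ⇒  h_max = 1

1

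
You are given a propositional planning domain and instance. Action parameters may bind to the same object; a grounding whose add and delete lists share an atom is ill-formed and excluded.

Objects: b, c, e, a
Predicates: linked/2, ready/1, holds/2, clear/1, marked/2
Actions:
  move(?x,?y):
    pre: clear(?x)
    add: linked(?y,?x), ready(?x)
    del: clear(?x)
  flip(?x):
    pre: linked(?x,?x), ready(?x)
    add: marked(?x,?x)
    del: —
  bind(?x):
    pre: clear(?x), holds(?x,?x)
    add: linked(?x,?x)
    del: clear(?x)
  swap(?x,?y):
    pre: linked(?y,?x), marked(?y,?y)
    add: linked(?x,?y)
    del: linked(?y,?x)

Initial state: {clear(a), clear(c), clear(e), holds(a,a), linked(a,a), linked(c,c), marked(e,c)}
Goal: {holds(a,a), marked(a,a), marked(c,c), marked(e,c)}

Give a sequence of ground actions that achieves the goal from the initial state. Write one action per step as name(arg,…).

move(c,b); move(a,b); flip(c); flip(a)

1. move(c,b)  →  {clear(a), clear(e), holds(a,a), linked(a,a), linked(b,c), linked(c,c), marked(e,c), ready(c)}
2. move(a,b)  →  {clear(e), holds(a,a), linked(a,a), linked(b,a), linked(b,c), linked(c,c), marked(e,c), ready(a), ready(c)}
3. flip(c)  →  {clear(e), holds(a,a), linked(a,a), linked(b,a), linked(b,c), linked(c,c), marked(c,c), marked(e,c), ready(a), ready(c)}
4. flip(a)  →  {clear(e), holds(a,a), linked(a,a), linked(b,a), linked(b,c), linked(c,c), marked(a,a), marked(c,c), marked(e,c), ready(a), ready(c)}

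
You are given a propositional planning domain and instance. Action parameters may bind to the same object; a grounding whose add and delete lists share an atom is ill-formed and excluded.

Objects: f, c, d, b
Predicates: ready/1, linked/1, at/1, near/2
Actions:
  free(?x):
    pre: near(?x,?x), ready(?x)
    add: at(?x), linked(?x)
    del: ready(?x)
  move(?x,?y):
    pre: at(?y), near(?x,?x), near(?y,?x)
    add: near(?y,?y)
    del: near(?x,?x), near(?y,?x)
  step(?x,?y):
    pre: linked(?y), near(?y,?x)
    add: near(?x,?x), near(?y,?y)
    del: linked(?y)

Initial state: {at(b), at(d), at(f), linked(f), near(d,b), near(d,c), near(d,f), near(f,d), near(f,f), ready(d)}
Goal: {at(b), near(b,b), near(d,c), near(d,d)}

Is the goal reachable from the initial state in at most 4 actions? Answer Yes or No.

1. move(f,d)  →  {at(b), at(d), at(f), linked(f), near(d,b), near(d,c), near(d,d), near(f,d), ready(d)}
2. free(d)  →  {at(b), at(d), at(f), linked(d), linked(f), near(d,b), near(d,c), near(d,d), near(f,d)}
3. step(b,d)  →  {at(b), at(d), at(f), linked(f), near(b,b), near(d,b), near(d,c), near(d,d), near(f,d)}
optimal plan length = 3; 3 ≤ 4

Yes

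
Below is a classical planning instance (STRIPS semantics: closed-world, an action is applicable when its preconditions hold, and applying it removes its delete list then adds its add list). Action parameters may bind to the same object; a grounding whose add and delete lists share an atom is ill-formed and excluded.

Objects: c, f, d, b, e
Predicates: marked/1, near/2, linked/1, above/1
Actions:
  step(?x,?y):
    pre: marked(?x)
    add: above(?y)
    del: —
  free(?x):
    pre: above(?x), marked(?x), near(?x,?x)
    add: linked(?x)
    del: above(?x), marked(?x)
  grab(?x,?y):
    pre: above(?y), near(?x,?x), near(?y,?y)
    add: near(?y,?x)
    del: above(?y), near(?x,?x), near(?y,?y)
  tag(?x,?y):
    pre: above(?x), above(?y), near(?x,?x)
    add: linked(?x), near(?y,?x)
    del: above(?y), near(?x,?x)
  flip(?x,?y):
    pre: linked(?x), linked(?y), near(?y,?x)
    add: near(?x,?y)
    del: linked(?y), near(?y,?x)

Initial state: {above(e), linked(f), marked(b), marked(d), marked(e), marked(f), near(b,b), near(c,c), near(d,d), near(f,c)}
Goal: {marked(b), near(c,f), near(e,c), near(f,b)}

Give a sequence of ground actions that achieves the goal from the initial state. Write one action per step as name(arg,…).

1. step(f,c)  →  {above(c), above(e), linked(f), marked(b), marked(d), marked(e), marked(f), near(b,b), near(c,c), near(d,d), near(f,c)}
2. step(f,f)  →  {above(c), above(e), above(f), linked(f), marked(b), marked(d), marked(e), marked(f), near(b,b), near(c,c), near(d,d), near(f,c)}
3. step(f,b)  →  {above(b), above(c), above(e), above(f), linked(f), marked(b), marked(d), marked(e), marked(f), near(b,b), near(c,c), near(d,d), near(f,c)}
4. tag(c,e)  →  {above(b), above(c), above(f), linked(c), linked(f), marked(b), marked(d), marked(e), marked(f), near(b,b), near(d,d), near(e,c), near(f,c)}
5. tag(b,f)  →  {above(b), above(c), linked(b), linked(c), linked(f), marked(b), marked(d), marked(e), marked(f), near(d,d), near(e,c), near(f,b), near(f,c)}
6. flip(c,f)  →  {above(b), above(c), linked(b), linked(c), marked(b), marked(d), marked(e), marked(f), near(c,f), near(d,d), near(e,c), near(f,b)}

step(f,c); step(f,f); step(f,b); tag(c,e); tag(b,f); flip(c,f)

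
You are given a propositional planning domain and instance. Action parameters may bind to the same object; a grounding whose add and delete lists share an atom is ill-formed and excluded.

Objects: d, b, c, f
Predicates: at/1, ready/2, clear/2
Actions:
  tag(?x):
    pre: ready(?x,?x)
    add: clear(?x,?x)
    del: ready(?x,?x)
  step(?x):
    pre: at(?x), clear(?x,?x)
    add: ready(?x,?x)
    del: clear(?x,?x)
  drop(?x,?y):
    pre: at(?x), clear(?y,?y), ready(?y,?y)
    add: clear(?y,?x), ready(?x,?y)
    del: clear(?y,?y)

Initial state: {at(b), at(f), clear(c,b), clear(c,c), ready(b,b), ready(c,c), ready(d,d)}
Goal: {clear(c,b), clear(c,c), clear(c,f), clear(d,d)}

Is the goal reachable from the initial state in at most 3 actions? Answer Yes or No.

1. tag(d)  →  {at(b), at(f), clear(c,b), clear(c,c), clear(d,d), ready(b,b), ready(c,c)}
2. drop(f,c)  →  {at(b), at(f), clear(c,b), clear(c,f), clear(d,d), ready(b,b), ready(c,c), ready(f,c)}
3. tag(c)  →  {at(b), at(f), clear(c,b), clear(c,c), clear(c,f), clear(d,d), ready(b,b), ready(f,c)}
optimal plan length = 3; 3 ≤ 3

Yes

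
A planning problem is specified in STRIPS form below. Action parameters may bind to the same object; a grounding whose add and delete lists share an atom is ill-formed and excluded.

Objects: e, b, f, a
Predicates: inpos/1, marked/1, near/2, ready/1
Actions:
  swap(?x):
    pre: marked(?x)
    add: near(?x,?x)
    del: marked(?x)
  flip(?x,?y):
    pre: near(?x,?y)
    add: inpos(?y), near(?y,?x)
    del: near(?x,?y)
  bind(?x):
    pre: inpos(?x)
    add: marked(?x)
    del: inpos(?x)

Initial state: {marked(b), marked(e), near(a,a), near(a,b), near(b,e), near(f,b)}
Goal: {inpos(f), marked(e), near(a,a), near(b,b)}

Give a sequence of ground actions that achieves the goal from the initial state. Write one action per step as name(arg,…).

swap(b); flip(f,b); flip(b,f)

1. swap(b)  →  {marked(e), near(a,a), near(a,b), near(b,b), near(b,e), near(f,b)}
2. flip(f,b)  →  {inpos(b), marked(e), near(a,a), near(a,b), near(b,b), near(b,e), near(b,f)}
3. flip(b,f)  →  {inpos(b), inpos(f), marked(e), near(a,a), near(a,b), near(b,b), near(b,e), near(f,b)}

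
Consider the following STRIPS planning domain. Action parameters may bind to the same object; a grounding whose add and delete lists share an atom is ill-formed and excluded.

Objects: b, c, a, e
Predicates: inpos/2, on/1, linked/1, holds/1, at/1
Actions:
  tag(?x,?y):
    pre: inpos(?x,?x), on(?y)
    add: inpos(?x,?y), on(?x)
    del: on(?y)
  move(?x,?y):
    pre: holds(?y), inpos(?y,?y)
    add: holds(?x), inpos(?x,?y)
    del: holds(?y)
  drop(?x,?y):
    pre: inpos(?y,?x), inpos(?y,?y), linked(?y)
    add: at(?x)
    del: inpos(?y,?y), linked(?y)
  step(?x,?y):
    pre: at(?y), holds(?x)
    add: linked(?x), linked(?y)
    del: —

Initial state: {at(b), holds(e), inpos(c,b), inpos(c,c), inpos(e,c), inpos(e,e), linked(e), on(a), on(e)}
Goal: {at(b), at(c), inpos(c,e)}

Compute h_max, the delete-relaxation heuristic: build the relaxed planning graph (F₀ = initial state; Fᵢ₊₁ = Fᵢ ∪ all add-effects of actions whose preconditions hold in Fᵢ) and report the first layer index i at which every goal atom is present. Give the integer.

F0 = init (9 atoms)
F1 = F0 ∪ {at(c), at(e), holds(a), holds(b), holds(c), inpos(a,e), inpos(b,e), inpos(c,a), inpos(c,e), inpos(e,a), linked(b), on(c)}  (21 atoms)
goal ⊆ F1  ⇒  h_max = 1

1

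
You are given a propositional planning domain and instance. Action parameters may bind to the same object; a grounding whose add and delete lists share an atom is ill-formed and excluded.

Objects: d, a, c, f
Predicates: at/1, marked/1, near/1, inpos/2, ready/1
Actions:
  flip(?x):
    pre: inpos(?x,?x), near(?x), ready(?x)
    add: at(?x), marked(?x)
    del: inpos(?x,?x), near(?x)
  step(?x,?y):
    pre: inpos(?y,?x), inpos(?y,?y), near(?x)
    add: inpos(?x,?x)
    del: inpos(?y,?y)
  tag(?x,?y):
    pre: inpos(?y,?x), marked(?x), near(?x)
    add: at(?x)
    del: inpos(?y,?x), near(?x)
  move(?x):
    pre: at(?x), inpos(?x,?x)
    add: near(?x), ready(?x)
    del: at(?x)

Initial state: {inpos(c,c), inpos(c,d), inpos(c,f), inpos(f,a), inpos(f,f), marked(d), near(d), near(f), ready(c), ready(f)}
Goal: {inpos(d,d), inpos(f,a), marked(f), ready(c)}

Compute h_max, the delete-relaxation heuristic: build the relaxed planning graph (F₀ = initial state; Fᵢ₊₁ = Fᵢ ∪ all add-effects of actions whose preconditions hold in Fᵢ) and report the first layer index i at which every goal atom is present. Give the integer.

F0 = init (10 atoms)
F1 = F0 ∪ {at(d), at(f), inpos(d,d), marked(f)}  (14 atoms)
goal ⊆ F1  ⇒  h_max = 1

1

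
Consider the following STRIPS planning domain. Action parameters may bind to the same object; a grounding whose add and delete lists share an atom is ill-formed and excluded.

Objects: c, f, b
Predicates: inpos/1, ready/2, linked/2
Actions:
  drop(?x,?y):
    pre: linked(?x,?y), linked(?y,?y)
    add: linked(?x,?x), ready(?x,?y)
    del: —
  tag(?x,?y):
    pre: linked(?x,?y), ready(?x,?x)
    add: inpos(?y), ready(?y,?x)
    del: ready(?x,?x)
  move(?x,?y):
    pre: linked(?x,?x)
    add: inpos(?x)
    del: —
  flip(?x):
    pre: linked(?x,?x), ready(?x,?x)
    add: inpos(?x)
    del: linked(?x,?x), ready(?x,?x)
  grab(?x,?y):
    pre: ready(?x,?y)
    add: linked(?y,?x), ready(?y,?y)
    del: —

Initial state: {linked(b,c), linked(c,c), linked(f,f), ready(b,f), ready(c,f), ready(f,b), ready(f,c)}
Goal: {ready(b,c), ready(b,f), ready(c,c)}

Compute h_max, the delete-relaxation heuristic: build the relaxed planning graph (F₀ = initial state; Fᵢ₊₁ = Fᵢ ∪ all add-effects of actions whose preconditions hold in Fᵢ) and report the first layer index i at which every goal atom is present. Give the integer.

F0 = init (7 atoms)
F1 = F0 ∪ {inpos(c), inpos(f), linked(b,b), linked(b,f), linked(c,f), linked(f,b), linked(f,c), ready(b,b), ready(b,c), ready(c,c), ready(f,f)}  (18 atoms)
goal ⊆ F1  ⇒  h_max = 1

1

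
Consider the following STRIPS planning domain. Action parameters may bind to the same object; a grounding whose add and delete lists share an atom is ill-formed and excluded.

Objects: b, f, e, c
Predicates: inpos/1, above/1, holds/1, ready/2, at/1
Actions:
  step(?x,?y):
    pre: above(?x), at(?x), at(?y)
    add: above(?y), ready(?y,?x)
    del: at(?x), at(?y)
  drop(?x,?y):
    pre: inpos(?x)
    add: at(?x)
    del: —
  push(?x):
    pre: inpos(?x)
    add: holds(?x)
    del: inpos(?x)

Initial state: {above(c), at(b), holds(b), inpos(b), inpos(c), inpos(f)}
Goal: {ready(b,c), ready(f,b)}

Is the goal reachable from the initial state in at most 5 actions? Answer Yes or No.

Yes

1. drop(f,b)  →  {above(c), at(b), at(f), holds(b), inpos(b), inpos(c), inpos(f)}
2. drop(c,b)  →  {above(c), at(b), at(c), at(f), holds(b), inpos(b), inpos(c), inpos(f)}
3. step(c,b)  →  {above(b), above(c), at(f), holds(b), inpos(b), inpos(c), inpos(f), ready(b,c)}
4. drop(b,b)  →  {above(b), above(c), at(b), at(f), holds(b), inpos(b), inpos(c), inpos(f), ready(b,c)}
5. step(b,f)  →  {above(b), above(c), above(f), holds(b), inpos(b), inpos(c), inpos(f), ready(b,c), ready(f,b)}
optimal plan length = 5; 5 ≤ 5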